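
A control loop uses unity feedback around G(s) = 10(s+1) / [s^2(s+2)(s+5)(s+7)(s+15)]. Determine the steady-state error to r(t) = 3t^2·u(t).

630

System type = 2 (two poles at s=0).
K_a = lim_{s→0} s^2·G(s) = 10·1 / (2·5·7·15) = 1/105.
r(t) = 3t^2 gives R(s) = 6/s^3.
e_ss = 6/K_a = 6/(1/105) = 630.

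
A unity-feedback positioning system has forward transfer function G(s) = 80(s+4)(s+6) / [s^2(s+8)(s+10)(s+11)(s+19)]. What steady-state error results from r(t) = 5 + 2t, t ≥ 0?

G(s) has two factors of s in the denominator, so the system is type 2. Taking each input component in turn:
  • 5: tracked with zero error.
  • 2t: tracked with zero error.
Total e_ss = 0.

0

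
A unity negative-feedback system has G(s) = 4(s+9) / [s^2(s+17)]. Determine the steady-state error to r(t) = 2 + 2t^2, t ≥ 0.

17/9

Two free integrators in G(s): this is a type 2 system. By superposition:
  • 2: tracked with zero error.
  • 2t^2: e_ss = 4/K_a with K_a=36/17 → 17/9.
Total e_ss = 17/9.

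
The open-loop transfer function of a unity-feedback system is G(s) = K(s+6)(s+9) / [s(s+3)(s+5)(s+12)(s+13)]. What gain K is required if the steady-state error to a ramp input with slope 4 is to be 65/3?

The open loop has one pole at the origin → type 1 system.
K_v = lim_{s→0} s·G(s) = K·6·9 / (3·5·12·13) = (3/130)·K.
e_ss = 4/K_v = 65/3 ⇒ K_v = 12/65 ⇒ K = (12/65)/(3/130) = 8.

8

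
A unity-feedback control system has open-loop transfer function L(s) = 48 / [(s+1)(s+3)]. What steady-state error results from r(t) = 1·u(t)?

No free integrators in L(s): this is a type 0 system.
K_p = lim_{s→0} L(s) = 48 / (1·3) = 16.
e_ss = 1/(1 + K_p) = 1/17.

1/17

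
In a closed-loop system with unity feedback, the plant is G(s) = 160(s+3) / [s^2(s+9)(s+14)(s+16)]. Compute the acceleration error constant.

5/21

System type = 2 (two poles at s=0).
K_a = lim_{s→0} s^2·G(s) = 160·3 / (9·14·16) = 5/21.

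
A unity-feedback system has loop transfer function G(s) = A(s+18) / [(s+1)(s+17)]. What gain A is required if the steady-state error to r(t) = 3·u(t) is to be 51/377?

20

The open loop has no poles at the origin → type 0 system.
K_p = lim_{s→0} G(s) = A·18 / (1·17) = (18/17)·A.
e_ss = 3/(1 + K_p) = 51/377 ⇒ 1 + (18/17)·A = 377/17 ⇒ A = 20.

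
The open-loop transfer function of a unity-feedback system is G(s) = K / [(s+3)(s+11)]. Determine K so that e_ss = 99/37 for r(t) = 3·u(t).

G(s) has no factors of s in the denominator, so the system is type 0.
K_p = lim_{s→0} G(s) = K / (3·11) = (1/33)·K.
e_ss = 3/(1 + K_p) = 99/37 ⇒ 1 + (1/33)·K = 37/33 ⇒ K = 4.

4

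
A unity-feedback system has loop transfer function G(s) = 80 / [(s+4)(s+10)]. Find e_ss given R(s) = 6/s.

System type = 0 (no poles at s=0).
K_p = lim_{s→0} G(s) = 80 / (4·10) = 2.
e_ss = 6/(1 + K_p) = 6/3 = 2.

2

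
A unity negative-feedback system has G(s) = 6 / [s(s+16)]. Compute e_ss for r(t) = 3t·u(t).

G(s) has one factor of s in the denominator, so the system is type 1.
K_v = lim_{s→0} s·G(s) = 6 / (16) = 0.375.
e_ss = 3/K_v = 3/0.375 = 8.

8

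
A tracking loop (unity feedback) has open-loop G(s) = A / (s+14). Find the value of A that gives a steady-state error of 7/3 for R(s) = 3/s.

4

System type = 0 (no poles at s=0).
K_p = lim_{s→0} G(s) = A / (14) = (1/14)·A.
e_ss = 3/(1 + K_p) = 7/3 ⇒ 1 + (1/14)·A = 9/7 ⇒ A = 4.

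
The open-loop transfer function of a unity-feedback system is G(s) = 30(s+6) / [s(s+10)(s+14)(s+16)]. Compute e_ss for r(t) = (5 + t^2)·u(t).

The open loop has one pole at the origin → type 1 system. Treating each term separately:
  • 5: tracked with zero error.
  • t^2: a type-1 system cannot track it, e_ss → ∞.
The unbounded component dominates.

infinity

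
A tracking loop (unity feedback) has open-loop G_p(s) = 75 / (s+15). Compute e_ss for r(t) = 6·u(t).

The open loop has no poles at the origin → type 0 system.
K_p = lim_{s→0} G_p(s) = 75 / (15) = 5.
e_ss = 6/(1 + K_p) = 6/6 = 1.

1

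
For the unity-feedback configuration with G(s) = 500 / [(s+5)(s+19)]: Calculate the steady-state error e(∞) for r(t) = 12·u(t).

228/119

System type = 0 (no poles at s=0).
K_p = lim_{s→0} G(s) = 500 / (5·19) = 100/19.
e_ss = 12/(1 + K_p) = 12/(119/19) = 228/119.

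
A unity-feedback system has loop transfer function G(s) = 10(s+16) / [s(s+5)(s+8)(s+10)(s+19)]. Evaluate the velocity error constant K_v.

2/95

G(s) has one factor of s in the denominator, so the system is type 1.
K_v = lim_{s→0} s·G(s) = 10·16 / (5·8·10·19) = 2/95.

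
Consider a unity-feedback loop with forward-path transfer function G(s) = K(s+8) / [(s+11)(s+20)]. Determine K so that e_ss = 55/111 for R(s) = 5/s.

250

No free integrators in G(s): this is a type 0 system.
K_p = lim_{s→0} G(s) = K·8 / (11·20) = (2/55)·K.
e_ss = 5/(1 + K_p) = 55/111 ⇒ 1 + (2/55)·K = 111/11 ⇒ K = 250.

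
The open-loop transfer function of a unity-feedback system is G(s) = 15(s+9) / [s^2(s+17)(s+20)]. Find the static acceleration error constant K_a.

27/68

System type = 2 (two poles at s=0).
K_a = lim_{s→0} s^2·G(s) = 15·9 / (17·20) = 27/68.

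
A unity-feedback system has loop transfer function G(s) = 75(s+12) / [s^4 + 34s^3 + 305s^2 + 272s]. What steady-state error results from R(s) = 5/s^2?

Factoring s from the denominator leaves a polynomial with constant term 272, so the system is type 1.
K_v = lim_{s→0} s·G(s) = 75·12 / 272 = 225/68.
e_ss = 5/K_v = 5/(225/68) = 68/45.

68/45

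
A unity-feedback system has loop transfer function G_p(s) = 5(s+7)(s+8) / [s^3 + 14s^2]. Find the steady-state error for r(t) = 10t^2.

Factoring s^2 from the denominator leaves a polynomial with constant term 14, so the system is type 2.
K_a = lim_{s→0} s^2·G_p(s) = 5·7·8 / 14 = 20.
r(t) = 10t^2 gives R(s) = 20/s^3.
e_ss = 20/K_a = 20/20 = 1.

1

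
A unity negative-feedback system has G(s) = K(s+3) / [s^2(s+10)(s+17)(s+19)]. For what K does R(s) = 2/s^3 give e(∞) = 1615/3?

System type = 2 (two poles at s=0).
K_a = lim_{s→0} s^2·G(s) = K·3 / (10·17·19) = (3/3230)·K.
e_ss = 2/K_a = 1615/3 ⇒ K_a = 6/1615 ⇒ K = (6/1615)/(3/3230) = 4.

4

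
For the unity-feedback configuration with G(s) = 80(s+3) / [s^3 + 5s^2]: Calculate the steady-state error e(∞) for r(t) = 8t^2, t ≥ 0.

The denominator has no term below 5s^2 — 2 poles at s=0, type 2.
K_a = lim_{s→0} s^2·G(s) = 80·3 / 5 = 48.
r(t) = 8t^2 gives R(s) = 16/s^3.
e_ss = 16/K_a = 16/48 = 1/3.

1/3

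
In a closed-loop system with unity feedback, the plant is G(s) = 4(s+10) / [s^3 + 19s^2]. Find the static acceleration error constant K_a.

40/19

The denominator has no term below 19s^2 — 2 poles at s=0, type 2.
K_a = lim_{s→0} s^2·G(s) = 4·10 / 19 = 40/19.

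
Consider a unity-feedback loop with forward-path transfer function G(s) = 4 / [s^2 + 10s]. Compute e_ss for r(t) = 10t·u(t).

Lowest-order denominator term is 10s, so the open loop has 1 pole at the origin → type 1 system.
K_v = lim_{s→0} s·G(s) = 4 / 10 = 0.4.
e_ss = 10/K_v = 10/0.4 = 25.

25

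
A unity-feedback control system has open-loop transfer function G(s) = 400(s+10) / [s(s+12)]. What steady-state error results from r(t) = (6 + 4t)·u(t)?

One free integrator in G(s): this is a type 1 system. Treating each term separately:
  • 6: tracked with zero error.
  • 4t: e_ss = 4/K_v with K_v=1000/3 → 0.012.
Total e_ss = 0.012.

0.012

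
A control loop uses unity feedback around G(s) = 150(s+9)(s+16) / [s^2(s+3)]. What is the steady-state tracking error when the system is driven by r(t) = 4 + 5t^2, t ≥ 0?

The open loop has two poles at the origin → type 2 system. Taking each input component in turn:
  • 4: tracked with zero error.
  • 5t^2: e_ss = 10/K_a with K_a=7200 → 1/720.
Total e_ss = 1/720.

1/720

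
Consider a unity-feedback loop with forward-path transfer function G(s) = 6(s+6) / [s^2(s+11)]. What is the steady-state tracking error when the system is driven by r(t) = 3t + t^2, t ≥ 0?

11/18

System type = 2 (two poles at s=0). By superposition:
  • 3t: tracked with zero error.
  • t^2: e_ss = 2/K_a with K_a=36/11 → 11/18.
Total e_ss = 11/18.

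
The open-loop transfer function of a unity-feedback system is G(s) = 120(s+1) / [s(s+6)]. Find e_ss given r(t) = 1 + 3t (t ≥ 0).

0.15

System type = 1 (one pole at s=0). Treating each term separately:
  • 1: tracked with zero error.
  • 3t: e_ss = 3/K_v with K_v=20 → 0.15.
Total e_ss = 0.15.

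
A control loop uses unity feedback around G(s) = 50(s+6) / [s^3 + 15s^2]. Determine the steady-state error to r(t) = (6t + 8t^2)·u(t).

0.8

Factoring s^2 from the denominator leaves a polynomial with constant term 15, so the system is type 2. Treating each term separately:
  • 6t: tracked with zero error.
  • 8t^2: e_ss = 16/K_a with K_a=20 → 0.8.
Total e_ss = 0.8.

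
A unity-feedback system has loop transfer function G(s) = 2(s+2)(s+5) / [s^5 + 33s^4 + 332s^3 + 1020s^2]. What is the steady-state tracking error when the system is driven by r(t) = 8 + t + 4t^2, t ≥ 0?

Lowest-order denominator term is 1020s^2, so the open loop has 2 poles at the origin → type 2 system. By superposition:
  • 8: tracked with zero error.
  • t: tracked with zero error.
  • 4t^2: e_ss = 8/K_a with K_a=1/51 → 408.
Total e_ss = 408.

408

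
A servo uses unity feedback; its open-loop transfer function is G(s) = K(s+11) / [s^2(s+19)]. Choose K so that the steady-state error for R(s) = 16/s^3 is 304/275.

G(s) has two factors of s in the denominator, so the system is type 2.
K_a = lim_{s→0} s^2·G(s) = K·11 / (19) = (11/19)·K.
e_ss = 16/K_a = 304/275 ⇒ K_a = 275/19 ⇒ K = (275/19)/(11/19) = 25.

25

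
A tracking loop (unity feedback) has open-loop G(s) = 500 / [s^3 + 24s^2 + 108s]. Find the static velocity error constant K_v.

The denominator has no term below 108s — 1 pole at s=0, type 1.
K_v = lim_{s→0} s·G(s) = 500 / 108 = 125/27.

125/27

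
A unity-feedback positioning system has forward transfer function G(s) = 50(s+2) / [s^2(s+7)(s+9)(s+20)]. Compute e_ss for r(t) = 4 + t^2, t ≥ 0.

25.2

System type = 2 (two poles at s=0). Treating each term separately:
  • 4: tracked with zero error.
  • t^2: e_ss = 2/K_a with K_a=5/63 → 25.2.
Total e_ss = 25.2.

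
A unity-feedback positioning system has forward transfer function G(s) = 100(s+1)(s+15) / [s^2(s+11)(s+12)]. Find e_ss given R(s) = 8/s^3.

0.704

The open loop has two poles at the origin → type 2 system.
K_a = lim_{s→0} s^2·G(s) = 100·1·15 / (11·12) = 125/11.
r(t) = 4t^2 gives R(s) = 8/s^3.
e_ss = 8/K_a = 8/(125/11) = 0.704.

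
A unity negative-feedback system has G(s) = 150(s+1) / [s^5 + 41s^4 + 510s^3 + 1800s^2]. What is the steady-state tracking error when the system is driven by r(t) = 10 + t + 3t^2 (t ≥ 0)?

Lowest-order denominator term is 1800s^2, so the open loop has 2 poles at the origin → type 2 system. By superposition:
  • 10: tracked with zero error.
  • t: tracked with zero error.
  • 3t^2: e_ss = 6/K_a with K_a=1/12 → 72.
Total e_ss = 72.

72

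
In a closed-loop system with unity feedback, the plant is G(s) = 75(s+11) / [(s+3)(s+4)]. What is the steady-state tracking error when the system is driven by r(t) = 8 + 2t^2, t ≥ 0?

infinity

The open loop has no poles at the origin → type 0 system. Taking each input component in turn:
  • 8: e_ss = 8/(1+K_p) with K_p=68.75 → 32/279.
  • 2t^2: a type-0 system cannot track it, e_ss → ∞.
The unbounded component dominates.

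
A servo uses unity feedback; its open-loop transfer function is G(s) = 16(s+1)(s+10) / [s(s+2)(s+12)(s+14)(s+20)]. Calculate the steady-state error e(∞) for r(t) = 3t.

One free integrator in G(s): this is a type 1 system.
K_v = lim_{s→0} s·G(s) = 16·1·10 / (2·12·14·20) = 1/42.
e_ss = 3/K_v = 3/(1/42) = 126.

126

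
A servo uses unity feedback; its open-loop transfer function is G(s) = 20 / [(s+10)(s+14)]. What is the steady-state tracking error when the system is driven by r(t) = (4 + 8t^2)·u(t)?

infinity

System type = 0 (no poles at s=0). Taking each input component in turn:
  • 4: e_ss = 4/(1+K_p) with K_p=1/7 → 3.5.
  • 8t^2: a type-0 system cannot track it, e_ss → ∞.
The unbounded component dominates.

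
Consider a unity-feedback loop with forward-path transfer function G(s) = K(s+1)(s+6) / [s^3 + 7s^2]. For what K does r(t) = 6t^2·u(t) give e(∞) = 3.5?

Lowest-order denominator term is 7s^2, so the open loop has 2 poles at the origin → type 2 system.
K_a = lim_{s→0} s^2·G(s) = K·1·6 / 7 = (6/7)·K.
e_ss = 12/K_a = 3.5 ⇒ K_a = 24/7 ⇒ K = (24/7)/(6/7) = 4.

4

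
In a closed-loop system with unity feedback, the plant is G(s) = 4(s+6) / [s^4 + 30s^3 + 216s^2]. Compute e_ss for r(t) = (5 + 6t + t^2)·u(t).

18

The denominator has no term below 216s^2 — 2 poles at s=0, type 2. By superposition:
  • 5: tracked with zero error.
  • 6t: tracked with zero error.
  • t^2: e_ss = 2/K_a with K_a=1/9 → 18.
Total e_ss = 18.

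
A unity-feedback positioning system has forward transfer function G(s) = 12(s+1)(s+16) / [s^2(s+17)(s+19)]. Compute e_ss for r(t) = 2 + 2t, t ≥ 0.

0

Two free integrators in G(s): this is a type 2 system. Taking each input component in turn:
  • 2: tracked with zero error.
  • 2t: tracked with zero error.
Total e_ss = 0.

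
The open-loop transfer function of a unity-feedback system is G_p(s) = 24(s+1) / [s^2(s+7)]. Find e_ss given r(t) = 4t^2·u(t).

Two free integrators in G_p(s): this is a type 2 system.
K_a = lim_{s→0} s^2·G_p(s) = 24·1 / (7) = 24/7.
r(t) = 4t^2 gives R(s) = 8/s^3.
e_ss = 8/K_a = 8/(24/7) = 7/3.

7/3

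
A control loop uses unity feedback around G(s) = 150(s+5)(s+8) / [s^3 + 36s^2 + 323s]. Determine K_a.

0

Lowest-order denominator term is 323s, so the open loop has 1 pole at the origin → type 1 system.
K_a = lim_{s→0} s^2·G(s) = 0 (the extra factor of s kills the finite limit).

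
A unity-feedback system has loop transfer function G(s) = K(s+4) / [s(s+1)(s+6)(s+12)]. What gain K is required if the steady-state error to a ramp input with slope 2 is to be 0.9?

One free integrator in G(s): this is a type 1 system.
K_v = lim_{s→0} s·G(s) = K·4 / (1·6·12) = (1/18)·K.
e_ss = 2/K_v = 0.9 ⇒ K_v = 20/9 ⇒ K = (20/9)/(1/18) = 40.

40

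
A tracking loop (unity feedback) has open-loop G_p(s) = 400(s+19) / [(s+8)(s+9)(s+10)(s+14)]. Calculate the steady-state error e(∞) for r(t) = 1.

System type = 0 (no poles at s=0).
K_p = lim_{s→0} G_p(s) = 400·19 / (8·9·10·14) = 95/126.
e_ss = 1/(1 + K_p) = 1/(221/126) = 126/221.

126/221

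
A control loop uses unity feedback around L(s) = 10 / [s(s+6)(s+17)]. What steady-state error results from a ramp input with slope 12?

122.4

The open loop has one pole at the origin → type 1 system.
K_v = lim_{s→0} s·L(s) = 10 / (6·17) = 5/51.
e_ss = 12/K_v = 12/(5/51) = 122.4.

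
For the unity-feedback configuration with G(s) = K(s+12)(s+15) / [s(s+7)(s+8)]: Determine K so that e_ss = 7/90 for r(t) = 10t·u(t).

40

The open loop has one pole at the origin → type 1 system.
K_v = lim_{s→0} s·G(s) = K·12·15 / (7·8) = (45/14)·K.
e_ss = 10/K_v = 7/90 ⇒ K_v = 900/7 ⇒ K = (900/7)/(45/14) = 40.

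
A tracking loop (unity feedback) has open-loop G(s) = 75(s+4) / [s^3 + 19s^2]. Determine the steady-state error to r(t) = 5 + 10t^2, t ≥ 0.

Lowest-order denominator term is 19s^2, so the open loop has 2 poles at the origin → type 2 system. By superposition:
  • 5: tracked with zero error.
  • 10t^2: e_ss = 20/K_a with K_a=300/19 → 19/15.
Total e_ss = 19/15.

19/15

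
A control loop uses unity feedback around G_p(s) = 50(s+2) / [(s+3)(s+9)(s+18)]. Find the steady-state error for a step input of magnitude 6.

1458/293

System type = 0 (no poles at s=0).
K_p = lim_{s→0} G_p(s) = 50·2 / (3·9·18) = 50/243.
e_ss = 6/(1 + K_p) = 6/(293/243) = 1458/293.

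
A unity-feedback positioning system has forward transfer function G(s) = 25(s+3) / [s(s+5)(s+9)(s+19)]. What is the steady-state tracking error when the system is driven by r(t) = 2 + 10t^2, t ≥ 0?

System type = 1 (one pole at s=0). By superposition:
  • 2: tracked with zero error.
  • 10t^2: a type-1 system cannot track it, e_ss → ∞.
The unbounded component dominates.

infinity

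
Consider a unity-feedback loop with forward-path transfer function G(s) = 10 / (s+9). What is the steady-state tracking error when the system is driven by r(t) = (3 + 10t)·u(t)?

infinity

No free integrators in G(s): this is a type 0 system. Taking each input component in turn:
  • 3: e_ss = 3/(1+K_p) with K_p=10/9 → 27/19.
  • 10t: a type-0 system cannot track it, e_ss → ∞.
The unbounded component dominates.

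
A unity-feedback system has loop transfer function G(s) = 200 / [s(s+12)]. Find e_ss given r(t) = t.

0.06

One free integrator in G(s): this is a type 1 system.
K_v = lim_{s→0} s·G(s) = 200 / (12) = 50/3.
e_ss = 1/K_v = 1/(50/3) = 0.06.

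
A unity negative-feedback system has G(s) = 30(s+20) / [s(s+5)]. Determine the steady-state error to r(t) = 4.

0

One free integrator in G(s): this is a type 1 system.
A type-1 system has K_p = ∞, so it tracks a step input with zero steady-state error.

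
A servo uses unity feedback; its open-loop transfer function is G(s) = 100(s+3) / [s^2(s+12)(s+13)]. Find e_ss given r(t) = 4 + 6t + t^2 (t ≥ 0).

1.04

Two free integrators in G(s): this is a type 2 system. By superposition:
  • 4: tracked with zero error.
  • 6t: tracked with zero error.
  • t^2: e_ss = 2/K_a with K_a=25/13 → 1.04.
Total e_ss = 1.04.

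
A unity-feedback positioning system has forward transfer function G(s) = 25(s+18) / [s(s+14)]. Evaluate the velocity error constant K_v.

One free integrator in G(s): this is a type 1 system.
K_v = lim_{s→0} s·G(s) = 25·18 / (14) = 225/7.

225/7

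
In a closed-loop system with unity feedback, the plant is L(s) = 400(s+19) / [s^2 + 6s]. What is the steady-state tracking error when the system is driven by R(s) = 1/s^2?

3/3800

The denominator has no term below 6s — 1 pole at s=0, type 1.
K_v = lim_{s→0} s·L(s) = 400·19 / 6 = 3800/3.
e_ss = 1/K_v = 1/(3800/3) = 3/3800.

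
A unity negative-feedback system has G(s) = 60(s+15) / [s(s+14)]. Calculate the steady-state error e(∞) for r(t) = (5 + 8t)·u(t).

28/225

The open loop has one pole at the origin → type 1 system. Taking each input component in turn:
  • 5: tracked with zero error.
  • 8t: e_ss = 8/K_v with K_v=450/7 → 28/225.
Total e_ss = 28/225.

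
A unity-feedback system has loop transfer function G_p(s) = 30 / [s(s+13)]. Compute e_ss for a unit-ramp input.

13/30

One free integrator in G_p(s): this is a type 1 system.
K_v = lim_{s→0} s·G_p(s) = 30 / (13) = 30/13.
e_ss = 1/K_v = 1/(30/13) = 13/30.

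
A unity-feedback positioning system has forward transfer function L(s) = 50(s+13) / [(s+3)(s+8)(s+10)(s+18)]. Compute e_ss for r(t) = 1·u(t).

No free integrators in L(s): this is a type 0 system.
K_p = lim_{s→0} L(s) = 50·13 / (3·8·10·18) = 65/432.
e_ss = 1/(1 + K_p) = 1/(497/432) = 432/497.

432/497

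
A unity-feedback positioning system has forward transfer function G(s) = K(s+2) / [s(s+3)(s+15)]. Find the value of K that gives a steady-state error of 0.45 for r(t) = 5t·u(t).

250

The open loop has one pole at the origin → type 1 system.
K_v = lim_{s→0} s·G(s) = K·2 / (3·15) = (2/45)·K.
e_ss = 5/K_v = 0.45 ⇒ K_v = 100/9 ⇒ K = (100/9)/(2/45) = 250.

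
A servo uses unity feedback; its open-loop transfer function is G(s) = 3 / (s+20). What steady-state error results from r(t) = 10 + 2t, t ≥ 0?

infinity

The open loop has no poles at the origin → type 0 system. Treating each term separately:
  • 10: e_ss = 10/(1+K_p) with K_p=0.15 → 200/23.
  • 2t: a type-0 system cannot track it, e_ss → ∞.
The unbounded component dominates.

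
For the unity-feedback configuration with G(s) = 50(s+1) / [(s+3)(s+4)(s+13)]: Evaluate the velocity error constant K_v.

G(s) has no factors of s in the denominator, so the system is type 0.
K_v = lim_{s→0} s·G(s) = 0 (the extra factor of s kills the finite limit).

0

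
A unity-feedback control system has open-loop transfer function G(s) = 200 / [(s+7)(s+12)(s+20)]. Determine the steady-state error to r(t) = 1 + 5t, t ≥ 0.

G(s) has no factors of s in the denominator, so the system is type 0. By superposition:
  • 1: e_ss = 1/(1+K_p) with K_p=5/42 → 42/47.
  • 5t: a type-0 system cannot track it, e_ss → ∞.
The unbounded component dominates.

infinity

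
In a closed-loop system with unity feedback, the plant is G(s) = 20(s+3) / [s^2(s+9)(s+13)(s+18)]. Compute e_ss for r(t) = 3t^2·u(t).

System type = 2 (two poles at s=0).
K_a = lim_{s→0} s^2·G(s) = 20·3 / (9·13·18) = 10/351.
r(t) = 3t^2 gives R(s) = 6/s^3.
e_ss = 6/K_a = 6/(10/351) = 210.6.

210.6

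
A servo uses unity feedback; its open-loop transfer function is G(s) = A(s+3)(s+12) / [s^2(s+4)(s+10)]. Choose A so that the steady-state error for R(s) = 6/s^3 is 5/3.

Two free integrators in G(s): this is a type 2 system.
K_a = lim_{s→0} s^2·G(s) = A·3·12 / (4·10) = 0.9·A.
e_ss = 6/K_a = 5/3 ⇒ K_a = 3.6 ⇒ A = 3.6/0.9 = 4.

4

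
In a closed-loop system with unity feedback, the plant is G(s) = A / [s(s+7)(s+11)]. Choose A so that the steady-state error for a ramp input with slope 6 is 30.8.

15

G(s) has one factor of s in the denominator, so the system is type 1.
K_v = lim_{s→0} s·G(s) = A / (7·11) = (1/77)·A.
e_ss = 6/K_v = 30.8 ⇒ K_v = 15/77 ⇒ A = (15/77)/(1/77) = 15.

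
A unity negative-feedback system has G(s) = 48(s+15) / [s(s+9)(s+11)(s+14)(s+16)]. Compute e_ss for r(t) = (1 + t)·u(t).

30.8

The open loop has one pole at the origin → type 1 system. Treating each term separately:
  • 1: tracked with zero error.
  • t: e_ss = 1/K_v with K_v=5/154 → 30.8.
Total e_ss = 30.8.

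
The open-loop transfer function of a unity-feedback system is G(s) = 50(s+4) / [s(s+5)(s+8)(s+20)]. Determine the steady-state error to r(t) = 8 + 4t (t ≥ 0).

16

The open loop has one pole at the origin → type 1 system. By superposition:
  • 8: tracked with zero error.
  • 4t: e_ss = 4/K_v with K_v=0.25 → 16.
Total e_ss = 16.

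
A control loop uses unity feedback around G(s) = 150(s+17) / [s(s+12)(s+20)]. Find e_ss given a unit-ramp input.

System type = 1 (one pole at s=0).
K_v = lim_{s→0} s·G(s) = 150·17 / (12·20) = 10.625.
e_ss = 1/K_v = 1/10.625 = 8/85.

8/85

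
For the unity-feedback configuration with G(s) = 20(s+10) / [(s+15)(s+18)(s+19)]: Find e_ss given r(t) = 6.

3078/533

G(s) has no factors of s in the denominator, so the system is type 0.
K_p = lim_{s→0} G(s) = 20·10 / (15·18·19) = 20/513.
e_ss = 6/(1 + K_p) = 6/(533/513) = 3078/533.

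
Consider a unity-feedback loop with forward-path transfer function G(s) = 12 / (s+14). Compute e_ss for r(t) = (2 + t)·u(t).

infinity

G(s) has no factors of s in the denominator, so the system is type 0. Taking each input component in turn:
  • 2: e_ss = 2/(1+K_p) with K_p=6/7 → 14/13.
  • t: a type-0 system cannot track it, e_ss → ∞.
The unbounded component dominates.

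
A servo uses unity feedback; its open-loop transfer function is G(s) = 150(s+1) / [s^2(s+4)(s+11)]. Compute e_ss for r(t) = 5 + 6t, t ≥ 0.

0

The open loop has two poles at the origin → type 2 system. By superposition:
  • 5: tracked with zero error.
  • 6t: tracked with zero error.
Total e_ss = 0.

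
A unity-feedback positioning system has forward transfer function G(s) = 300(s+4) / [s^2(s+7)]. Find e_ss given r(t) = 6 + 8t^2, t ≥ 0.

The open loop has two poles at the origin → type 2 system. By superposition:
  • 6: tracked with zero error.
  • 8t^2: e_ss = 16/K_a with K_a=1200/7 → 7/75.
Total e_ss = 7/75.

7/75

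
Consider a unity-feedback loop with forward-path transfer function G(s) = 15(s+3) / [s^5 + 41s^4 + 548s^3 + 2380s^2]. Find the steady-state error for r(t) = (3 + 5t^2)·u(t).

4760/9

Factoring s^2 from the denominator leaves a polynomial with constant term 2380, so the system is type 2. Taking each input component in turn:
  • 3: tracked with zero error.
  • 5t^2: e_ss = 10/K_a with K_a=9/476 → 4760/9.
Total e_ss = 4760/9.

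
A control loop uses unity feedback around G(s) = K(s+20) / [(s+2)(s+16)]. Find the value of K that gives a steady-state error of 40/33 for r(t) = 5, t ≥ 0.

5

System type = 0 (no poles at s=0).
K_p = lim_{s→0} G(s) = K·20 / (2·16) = 0.625·K.
e_ss = 5/(1 + K_p) = 40/33 ⇒ 1 + 0.625·K = 4.125 ⇒ K = 5.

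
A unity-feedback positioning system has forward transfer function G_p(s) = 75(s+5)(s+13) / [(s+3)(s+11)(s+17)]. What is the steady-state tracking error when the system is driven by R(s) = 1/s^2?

infinity

System type = 0 (no poles at s=0).
For a type-0 system K_v = 0, so e_ss to a ramp input is unbounded.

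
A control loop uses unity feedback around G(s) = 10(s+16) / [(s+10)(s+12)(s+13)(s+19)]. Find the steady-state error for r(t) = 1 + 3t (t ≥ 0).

The open loop has no poles at the origin → type 0 system. By superposition:
  • 1: e_ss = 1/(1+K_p) with K_p=4/741 → 741/745.
  • 3t: a type-0 system cannot track it, e_ss → ∞.
The unbounded component dominates.

infinity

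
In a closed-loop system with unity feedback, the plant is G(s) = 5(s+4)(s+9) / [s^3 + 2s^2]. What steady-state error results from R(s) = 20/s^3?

Factoring s^2 from the denominator leaves a polynomial with constant term 2, so the system is type 2.
K_a = lim_{s→0} s^2·G(s) = 5·4·9 / 2 = 90.
r(t) = 10t^2 gives R(s) = 20/s^3.
e_ss = 20/K_a = 20/90 = 2/9.

2/9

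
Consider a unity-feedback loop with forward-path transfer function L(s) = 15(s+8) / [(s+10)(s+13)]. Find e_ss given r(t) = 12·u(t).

6.24

System type = 0 (no poles at s=0).
K_p = lim_{s→0} L(s) = 15·8 / (10·13) = 12/13.
e_ss = 12/(1 + K_p) = 12/(25/13) = 6.24.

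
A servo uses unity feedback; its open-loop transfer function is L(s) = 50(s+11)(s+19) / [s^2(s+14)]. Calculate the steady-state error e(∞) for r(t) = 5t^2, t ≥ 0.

14/1045

L(s) has two factors of s in the denominator, so the system is type 2.
K_a = lim_{s→0} s^2·L(s) = 50·11·19 / (14) = 5225/7.
r(t) = 5t^2 gives R(s) = 10/s^3.
e_ss = 10/K_a = 10/(5225/7) = 14/1045.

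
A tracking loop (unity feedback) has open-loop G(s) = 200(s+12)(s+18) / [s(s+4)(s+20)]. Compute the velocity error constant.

One free integrator in G(s): this is a type 1 system.
K_v = lim_{s→0} s·G(s) = 200·12·18 / (4·20) = 540.

540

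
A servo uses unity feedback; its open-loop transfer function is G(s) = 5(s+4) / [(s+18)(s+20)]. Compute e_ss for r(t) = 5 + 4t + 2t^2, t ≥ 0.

G(s) has no factors of s in the denominator, so the system is type 0. Taking each input component in turn:
  • 5: e_ss = 5/(1+K_p) with K_p=1/18 → 90/19.
  • 4t: a type-0 system cannot track it, e_ss → ∞.
  • 2t^2: a type-0 system cannot track it, e_ss → ∞.
The unbounded component dominates.

infinity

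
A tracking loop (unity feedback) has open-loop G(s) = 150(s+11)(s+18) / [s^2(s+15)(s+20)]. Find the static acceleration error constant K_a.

G(s) has two factors of s in the denominator, so the system is type 2.
K_a = lim_{s→0} s^2·G(s) = 150·11·18 / (15·20) = 99.

99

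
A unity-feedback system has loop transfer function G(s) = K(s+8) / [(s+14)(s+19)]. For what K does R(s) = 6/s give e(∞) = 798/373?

No free integrators in G(s): this is a type 0 system.
K_p = lim_{s→0} G(s) = K·8 / (14·19) = (4/133)·K.
e_ss = 6/(1 + K_p) = 798/373 ⇒ 1 + (4/133)·K = 373/133 ⇒ K = 60.

60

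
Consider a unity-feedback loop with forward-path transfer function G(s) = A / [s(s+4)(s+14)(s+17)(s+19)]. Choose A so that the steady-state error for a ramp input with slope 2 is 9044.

4

One free integrator in G(s): this is a type 1 system.
K_v = lim_{s→0} s·G(s) = A / (4·14·17·19) = (1/18088)·A.
e_ss = 2/K_v = 9044 ⇒ K_v = 1/4522 ⇒ A = (1/4522)/(1/18088) = 4.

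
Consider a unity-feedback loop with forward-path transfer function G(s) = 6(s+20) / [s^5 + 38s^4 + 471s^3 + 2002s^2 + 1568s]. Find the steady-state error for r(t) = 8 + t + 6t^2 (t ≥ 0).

The denominator has no term below 1568s — 1 pole at s=0, type 1. Treating each term separately:
  • 8: tracked with zero error.
  • t: e_ss = 1/K_v with K_v=15/196 → 196/15.
  • 6t^2: a type-1 system cannot track it, e_ss → ∞.
The unbounded component dominates.

infinity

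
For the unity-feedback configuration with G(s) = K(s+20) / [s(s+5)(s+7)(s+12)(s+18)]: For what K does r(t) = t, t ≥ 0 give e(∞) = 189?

2

System type = 1 (one pole at s=0).
K_v = lim_{s→0} s·G(s) = K·20 / (5·7·12·18) = (1/378)·K.
e_ss = 1/K_v = 189 ⇒ K_v = 1/189 ⇒ K = (1/189)/(1/378) = 2.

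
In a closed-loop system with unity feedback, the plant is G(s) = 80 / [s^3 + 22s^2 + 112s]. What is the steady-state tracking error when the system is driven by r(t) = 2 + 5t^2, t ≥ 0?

Factoring s from the denominator leaves a polynomial with constant term 112, so the system is type 1. Treating each term separately:
  • 2: tracked with zero error.
  • 5t^2: a type-1 system cannot track it, e_ss → ∞.
The unbounded component dominates.

infinity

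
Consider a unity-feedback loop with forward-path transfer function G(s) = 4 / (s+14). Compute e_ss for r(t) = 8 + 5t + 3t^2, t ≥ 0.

System type = 0 (no poles at s=0). Taking each input component in turn:
  • 8: e_ss = 8/(1+K_p) with K_p=2/7 → 56/9.
  • 5t: a type-0 system cannot track it, e_ss → ∞.
  • 3t^2: a type-0 system cannot track it, e_ss → ∞.
The unbounded component dominates.

infinity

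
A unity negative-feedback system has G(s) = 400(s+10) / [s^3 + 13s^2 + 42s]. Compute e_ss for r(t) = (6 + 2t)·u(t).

Lowest-order denominator term is 42s, so the open loop has 1 pole at the origin → type 1 system. By superposition:
  • 6: tracked with zero error.
  • 2t: e_ss = 2/K_v with K_v=2000/21 → 0.021.
Total e_ss = 0.021.

0.021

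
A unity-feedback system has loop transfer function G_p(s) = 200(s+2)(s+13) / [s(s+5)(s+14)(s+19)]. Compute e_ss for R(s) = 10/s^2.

G_p(s) has one factor of s in the denominator, so the system is type 1.
K_v = lim_{s→0} s·G_p(s) = 200·2·13 / (5·14·19) = 520/133.
e_ss = 10/K_v = 10/(520/133) = 133/52.

133/52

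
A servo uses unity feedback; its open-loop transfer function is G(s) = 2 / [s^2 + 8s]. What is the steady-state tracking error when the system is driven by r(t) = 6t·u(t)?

Factoring s from the denominator leaves a polynomial with constant term 8, so the system is type 1.
K_v = lim_{s→0} s·G(s) = 2 / 8 = 0.25.
e_ss = 6/K_v = 6/0.25 = 24.

24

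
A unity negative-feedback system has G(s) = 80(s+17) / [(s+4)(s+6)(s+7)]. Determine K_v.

System type = 0 (no poles at s=0).
K_v = lim_{s→0} s·G(s) = 0 (the extra factor of s kills the finite limit).

0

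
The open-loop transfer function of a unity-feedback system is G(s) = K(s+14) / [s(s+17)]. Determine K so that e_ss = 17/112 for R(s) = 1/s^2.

8

One free integrator in G(s): this is a type 1 system.
K_v = lim_{s→0} s·G(s) = K·14 / (17) = (14/17)·K.
e_ss = 1/K_v = 17/112 ⇒ K_v = 112/17 ⇒ K = (112/17)/(14/17) = 8.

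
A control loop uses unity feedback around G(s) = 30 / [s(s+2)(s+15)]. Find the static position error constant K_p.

K_p = lim_{s→0} G(s); with 1 pole at the origin the limit diverges, so K_p = ∞.

infinity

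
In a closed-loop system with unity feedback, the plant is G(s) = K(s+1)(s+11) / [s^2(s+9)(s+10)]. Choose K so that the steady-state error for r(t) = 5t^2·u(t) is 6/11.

150

System type = 2 (two poles at s=0).
K_a = lim_{s→0} s^2·G(s) = K·1·11 / (9·10) = (11/90)·K.
e_ss = 10/K_a = 6/11 ⇒ K_a = 55/3 ⇒ K = (55/3)/(11/90) = 150.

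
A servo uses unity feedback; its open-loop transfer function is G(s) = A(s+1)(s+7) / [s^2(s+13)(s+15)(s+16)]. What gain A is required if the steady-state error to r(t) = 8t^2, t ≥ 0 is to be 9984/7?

5

The open loop has two poles at the origin → type 2 system.
K_a = lim_{s→0} s^2·G(s) = A·1·7 / (13·15·16) = (7/3120)·A.
e_ss = 16/K_a = 9984/7 ⇒ K_a = 7/624 ⇒ A = (7/624)/(7/3120) = 5.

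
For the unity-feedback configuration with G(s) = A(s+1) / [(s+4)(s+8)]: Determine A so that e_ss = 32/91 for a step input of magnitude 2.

150

No free integrators in G(s): this is a type 0 system.
K_p = lim_{s→0} G(s) = A·1 / (4·8) = (1/32)·A.
e_ss = 2/(1 + K_p) = 32/91 ⇒ 1 + (1/32)·A = 5.6875 ⇒ A = 150.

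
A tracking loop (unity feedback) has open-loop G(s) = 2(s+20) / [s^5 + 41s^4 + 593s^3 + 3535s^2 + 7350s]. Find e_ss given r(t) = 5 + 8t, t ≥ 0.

1470

Lowest-order denominator term is 7350s, so the open loop has 1 pole at the origin → type 1 system. Treating each term separately:
  • 5: tracked with zero error.
  • 8t: e_ss = 8/K_v with K_v=4/735 → 1470.
Total e_ss = 1470.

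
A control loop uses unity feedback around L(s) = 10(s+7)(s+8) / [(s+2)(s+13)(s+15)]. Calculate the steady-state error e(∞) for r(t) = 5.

39/19

L(s) has no factors of s in the denominator, so the system is type 0.
K_p = lim_{s→0} L(s) = 10·7·8 / (2·13·15) = 56/39.
e_ss = 5/(1 + K_p) = 5/(95/39) = 39/19.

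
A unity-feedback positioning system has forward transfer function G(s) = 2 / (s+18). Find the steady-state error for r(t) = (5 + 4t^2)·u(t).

G(s) has no factors of s in the denominator, so the system is type 0. Treating each term separately:
  • 5: e_ss = 5/(1+K_p) with K_p=1/9 → 4.5.
  • 4t^2: a type-0 system cannot track it, e_ss → ∞.
The unbounded component dominates.

infinity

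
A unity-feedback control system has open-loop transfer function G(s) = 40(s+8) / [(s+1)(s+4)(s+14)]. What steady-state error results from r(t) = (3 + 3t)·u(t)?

infinity

G(s) has no factors of s in the denominator, so the system is type 0. Treating each term separately:
  • 3: e_ss = 3/(1+K_p) with K_p=40/7 → 21/47.
  • 3t: a type-0 system cannot track it, e_ss → ∞.
The unbounded component dominates.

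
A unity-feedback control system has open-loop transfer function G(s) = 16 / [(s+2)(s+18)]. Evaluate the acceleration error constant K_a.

0

G(s) has no factors of s in the denominator, so the system is type 0.
K_a = lim_{s→0} s^2·G(s) = 0 (the extra factor of s kills the finite limit).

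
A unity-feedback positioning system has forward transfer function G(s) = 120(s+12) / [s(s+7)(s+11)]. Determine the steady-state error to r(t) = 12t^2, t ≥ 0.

infinity

System type = 1 (one pole at s=0).
For a type-1 system K_a = 0, so e_ss to a parabolic input is unbounded.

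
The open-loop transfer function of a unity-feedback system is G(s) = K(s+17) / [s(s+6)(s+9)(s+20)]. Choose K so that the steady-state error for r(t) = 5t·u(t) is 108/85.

250

G(s) has one factor of s in the denominator, so the system is type 1.
K_v = lim_{s→0} s·G(s) = K·17 / (6·9·20) = (17/1080)·K.
e_ss = 5/K_v = 108/85 ⇒ K_v = 425/108 ⇒ K = (425/108)/(17/1080) = 250.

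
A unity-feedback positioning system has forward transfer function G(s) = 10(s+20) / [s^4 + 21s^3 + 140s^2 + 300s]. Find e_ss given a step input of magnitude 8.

Lowest-order denominator term is 300s, so the open loop has 1 pole at the origin → type 1 system.
A type-1 system has K_p = ∞, so it tracks a step input with zero steady-state error.

0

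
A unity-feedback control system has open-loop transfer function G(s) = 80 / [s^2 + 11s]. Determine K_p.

K_p = lim_{s→0} G(s); with 1 pole at the origin the limit diverges, so K_p = ∞.

infinity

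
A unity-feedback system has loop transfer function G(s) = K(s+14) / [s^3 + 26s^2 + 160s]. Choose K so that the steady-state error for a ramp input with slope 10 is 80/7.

10

Lowest-order denominator term is 160s, so the open loop has 1 pole at the origin → type 1 system.
K_v = lim_{s→0} s·G(s) = K·14 / 160 = 0.0875·K.
e_ss = 10/K_v = 80/7 ⇒ K_v = 0.875 ⇒ K = 0.875/0.0875 = 10.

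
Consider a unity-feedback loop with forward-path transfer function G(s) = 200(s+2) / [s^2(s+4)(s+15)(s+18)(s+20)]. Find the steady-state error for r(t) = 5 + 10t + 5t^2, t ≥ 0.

540

Two free integrators in G(s): this is a type 2 system. Taking each input component in turn:
  • 5: tracked with zero error.
  • 10t: tracked with zero error.
  • 5t^2: e_ss = 10/K_a with K_a=1/54 → 540.
Total e_ss = 540.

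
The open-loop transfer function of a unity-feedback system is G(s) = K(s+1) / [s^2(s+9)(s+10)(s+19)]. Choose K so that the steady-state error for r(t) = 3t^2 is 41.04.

The open loop has two poles at the origin → type 2 system.
K_a = lim_{s→0} s^2·G(s) = K·1 / (9·10·19) = (1/1710)·K.
e_ss = 6/K_a = 41.04 ⇒ K_a = 25/171 ⇒ K = (25/171)/(1/1710) = 250.

250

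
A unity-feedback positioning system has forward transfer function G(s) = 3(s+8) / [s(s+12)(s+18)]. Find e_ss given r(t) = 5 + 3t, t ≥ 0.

System type = 1 (one pole at s=0). Taking each input component in turn:
  • 5: tracked with zero error.
  • 3t: e_ss = 3/K_v with K_v=1/9 → 27.
Total e_ss = 27.

27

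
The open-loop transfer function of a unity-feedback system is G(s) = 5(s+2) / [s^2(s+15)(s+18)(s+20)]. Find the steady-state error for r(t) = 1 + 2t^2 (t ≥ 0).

2160

Two free integrators in G(s): this is a type 2 system. Taking each input component in turn:
  • 1: tracked with zero error.
  • 2t^2: e_ss = 4/K_a with K_a=1/540 → 2160.
Total e_ss = 2160.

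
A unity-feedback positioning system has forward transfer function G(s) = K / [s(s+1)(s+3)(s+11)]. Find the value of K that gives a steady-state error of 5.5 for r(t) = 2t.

12

One free integrator in G(s): this is a type 1 system.
K_v = lim_{s→0} s·G(s) = K / (1·3·11) = (1/33)·K.
e_ss = 2/K_v = 5.5 ⇒ K_v = 4/11 ⇒ K = (4/11)/(1/33) = 12.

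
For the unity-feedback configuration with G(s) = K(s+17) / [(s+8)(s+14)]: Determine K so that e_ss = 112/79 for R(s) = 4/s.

12

No free integrators in G(s): this is a type 0 system.
K_p = lim_{s→0} G(s) = K·17 / (8·14) = (17/112)·K.
e_ss = 4/(1 + K_p) = 112/79 ⇒ 1 + (17/112)·K = 79/28 ⇒ K = 12.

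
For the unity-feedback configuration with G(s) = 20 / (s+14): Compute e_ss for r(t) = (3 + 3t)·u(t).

The open loop has no poles at the origin → type 0 system. By superposition:
  • 3: e_ss = 3/(1+K_p) with K_p=10/7 → 21/17.
  • 3t: a type-0 system cannot track it, e_ss → ∞.
The unbounded component dominates.

infinity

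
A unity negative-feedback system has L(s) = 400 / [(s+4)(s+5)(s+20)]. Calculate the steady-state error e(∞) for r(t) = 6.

3

L(s) has no factors of s in the denominator, so the system is type 0.
K_p = lim_{s→0} L(s) = 400 / (4·5·20) = 1.
e_ss = 6/(1 + K_p) = 6/2 = 3.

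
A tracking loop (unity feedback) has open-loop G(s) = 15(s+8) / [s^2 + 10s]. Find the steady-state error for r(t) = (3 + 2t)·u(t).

Factoring s from the denominator leaves a polynomial with constant term 10, so the system is type 1. Treating each term separately:
  • 3: tracked with zero error.
  • 2t: e_ss = 2/K_v with K_v=12 → 1/6.
Total e_ss = 1/6.

1/6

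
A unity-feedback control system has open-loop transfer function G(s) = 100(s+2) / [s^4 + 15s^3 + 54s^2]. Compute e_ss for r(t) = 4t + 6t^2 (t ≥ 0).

Lowest-order denominator term is 54s^2, so the open loop has 2 poles at the origin → type 2 system. Treating each term separately:
  • 4t: tracked with zero error.
  • 6t^2: e_ss = 12/K_a with K_a=100/27 → 3.24.
Total e_ss = 3.24.

3.24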